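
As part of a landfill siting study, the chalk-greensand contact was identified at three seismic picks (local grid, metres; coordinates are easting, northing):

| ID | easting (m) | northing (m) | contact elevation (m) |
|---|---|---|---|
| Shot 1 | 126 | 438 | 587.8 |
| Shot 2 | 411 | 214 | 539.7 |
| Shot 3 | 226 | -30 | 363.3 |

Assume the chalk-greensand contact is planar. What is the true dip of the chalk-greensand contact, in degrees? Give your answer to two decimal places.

Let the plane be z = a·easting + b·northing + c.
Shot 2−Shot 1: 285a − 224b = −48.1;  Shot 3−Shot 1: 100a − 468b = −224.5.
Solving gives a = 0.25029, b = 0.53318.
Gradient magnitude |∇z| = √(a² + b²) = √(0.06265 + 0.28428) = 0.58901.
True dip = arctan(0.58901) = 30.50°, dipping toward SSW (azimuth ≈ 205°).

30.50°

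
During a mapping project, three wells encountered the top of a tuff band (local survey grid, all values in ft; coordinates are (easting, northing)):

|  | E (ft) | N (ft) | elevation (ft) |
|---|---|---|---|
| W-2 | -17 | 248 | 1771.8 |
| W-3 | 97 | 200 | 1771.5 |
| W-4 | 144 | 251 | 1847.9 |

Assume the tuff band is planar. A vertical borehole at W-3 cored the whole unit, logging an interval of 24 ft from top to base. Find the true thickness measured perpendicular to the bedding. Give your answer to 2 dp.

Two edge vectors: W-2→W-3 = (114, -48, -0.3), W-2→W-4 = (161, 3, 76.1).
Normal n = (W-2→W-3) × (W-2→W-4) = (-3651.9, -8723.7, 8070).
So ∂z/∂E = −n_x/n_z = 0.45253 and ∂z/∂N = −n_y/n_z = 1.08100.
|∇z| = √(a²+b²) = 1.17190, so dip δ = arctan(1.17190) = 49.53°.
True thickness = vertical thickness × cos δ = 24 × cos 49.53° = 15.58 ft.

15.58 ft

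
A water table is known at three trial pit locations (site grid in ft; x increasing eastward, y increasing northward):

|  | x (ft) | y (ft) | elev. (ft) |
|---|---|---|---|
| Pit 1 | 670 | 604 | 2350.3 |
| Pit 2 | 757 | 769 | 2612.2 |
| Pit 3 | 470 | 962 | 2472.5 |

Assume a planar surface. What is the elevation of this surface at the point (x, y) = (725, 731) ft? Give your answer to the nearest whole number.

Two edge vectors: Pit 1→Pit 2 = (87, 165, 261.9), Pit 1→Pit 3 = (-200, 358, 122.2).
Normal n = (Pit 1→Pit 2) × (Pit 1→Pit 3) = (-73597.2, -63011.4, 64146).
So ∂z/∂x = −n_x/n_z = 1.14734 and ∂z/∂y = −n_y/n_z = 0.98231.
Intercept c from Pit 1: 2350.3 − 768.72 − 593.32 = 988.27.
At (725, 731): z = 831.8 + 718.1 + 988.27 = 2538.2 ft.

2538 ft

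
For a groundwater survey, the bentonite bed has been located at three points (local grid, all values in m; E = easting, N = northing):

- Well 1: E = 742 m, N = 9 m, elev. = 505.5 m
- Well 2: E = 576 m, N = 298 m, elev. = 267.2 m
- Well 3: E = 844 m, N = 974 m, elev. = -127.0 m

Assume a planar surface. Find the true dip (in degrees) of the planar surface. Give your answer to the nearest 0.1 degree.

36.0°

Two edge vectors: Well 1→Well 2 = (-166, 289, -238.3), Well 1→Well 3 = (102, 965, -632.5).
Normal n = (Well 1→Well 2) × (Well 1→Well 3) = (47167, -129301.6, -189668).
So ∂z/∂E = −n_x/n_z = 0.24868 and ∂z/∂N = −n_y/n_z = −0.68173.
Gradient magnitude |∇z| = √(a² + b²) = √(0.06184 + 0.46475) = 0.72567.
True dip = arctan(0.72567) = 36.0°, dipping toward NNW (azimuth ≈ 340°).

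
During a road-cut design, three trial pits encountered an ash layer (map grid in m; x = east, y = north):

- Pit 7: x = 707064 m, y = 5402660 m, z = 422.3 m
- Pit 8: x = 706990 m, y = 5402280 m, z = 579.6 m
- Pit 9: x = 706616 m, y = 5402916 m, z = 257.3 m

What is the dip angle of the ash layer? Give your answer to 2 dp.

24.36°

Let the plane be z = a·x + b·y + c.
Pit 8−Pit 7: −74a − 380b = 157.3;  Pit 9−Pit 7: −448a + 256b = −165.
Solving gives a = 0.11857, b = −0.43704.
Gradient magnitude |∇z| = √(a² + b²) = √(0.01406 + 0.19100) = 0.45284.
True dip = arctan(0.45284) = 24.36°, dipping toward NNW (azimuth ≈ 345°).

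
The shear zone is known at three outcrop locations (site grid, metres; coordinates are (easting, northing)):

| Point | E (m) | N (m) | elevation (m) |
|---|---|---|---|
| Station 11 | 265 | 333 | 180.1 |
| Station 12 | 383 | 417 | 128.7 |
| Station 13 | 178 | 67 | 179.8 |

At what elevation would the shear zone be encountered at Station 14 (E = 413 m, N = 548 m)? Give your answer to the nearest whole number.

Two edge vectors: Station 11→Station 12 = (118, 84, -51.4), Station 11→Station 13 = (-87, -266, -0.3).
Normal n = (Station 11→Station 12) × (Station 11→Station 13) = (-13697.6, 4507.2, -24080).
So ∂z/∂E = −n_x/n_z = −0.56884 and ∂z/∂N = −n_y/n_z = 0.18718.
Intercept c from Station 11: 180.1 + 150.74 − 62.33 = 268.51.
At (413, 548): z = −234.9 + 102.6 + 268.51 = 136.2 m.

136 m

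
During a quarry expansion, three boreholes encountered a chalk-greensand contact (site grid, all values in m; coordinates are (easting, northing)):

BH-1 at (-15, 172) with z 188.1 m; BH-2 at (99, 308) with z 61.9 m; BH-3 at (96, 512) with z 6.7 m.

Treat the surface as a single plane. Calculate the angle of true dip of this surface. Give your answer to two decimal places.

Let the plane be z = a·E + b·N + c.
BH-2−BH-1: 114a + 136b = −126.2;  BH-3−BH-1: 111a + 340b = −181.4.
Solving gives a = −0.77069, b = −0.28192.
Gradient magnitude |∇z| = √(a² + b²) = √(0.59396 + 0.07948) = 0.82064.
True dip = arctan(0.82064) = 39.37°, dipping toward ENE (azimuth ≈ 070°).

39.37°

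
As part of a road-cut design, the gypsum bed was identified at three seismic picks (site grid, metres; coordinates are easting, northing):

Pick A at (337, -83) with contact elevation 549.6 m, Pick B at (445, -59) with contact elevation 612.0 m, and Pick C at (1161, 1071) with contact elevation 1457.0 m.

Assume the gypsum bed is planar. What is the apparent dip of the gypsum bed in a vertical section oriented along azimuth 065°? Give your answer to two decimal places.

31.88°

Let the plane be z = a·easting + b·northing + c.
Pick B−Pick A: 108a + 24b = 62.4;  Pick C−Pick A: 824a + 1154b = 907.4.
Solving gives a = 0.47906, b = 0.44424.
Unit vector along 065° is (sin 65°, cos 65°) = (0.9063, 0.4226).
Slope in that direction = a·(0.9063) + b·(0.4226) = 0.62192.
Apparent dip = arctan|0.62192| = 31.88° (true dip is 33.2°, so apparent ≤ true as expected).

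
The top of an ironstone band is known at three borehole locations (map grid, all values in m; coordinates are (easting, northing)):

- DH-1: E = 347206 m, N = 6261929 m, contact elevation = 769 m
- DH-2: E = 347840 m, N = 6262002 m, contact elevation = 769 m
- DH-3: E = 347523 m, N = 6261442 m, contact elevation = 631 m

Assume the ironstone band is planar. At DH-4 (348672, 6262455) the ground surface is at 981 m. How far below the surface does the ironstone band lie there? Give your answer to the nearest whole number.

118 m

Two edge vectors: DH-1→DH-2 = (634, 73, 0), DH-1→DH-3 = (317, -487, -138).
Normal n = (DH-1→DH-2) × (DH-1→DH-3) = (-10074, 87492, -331899).
So ∂z/∂E = −n_x/n_z = −0.03035261 and ∂z/∂N = −n_y/n_z = 0.26361032.
Intercept c from DH-1: 769 + 10538.61 − 1650709.08 = −1639401.47.
At (348672, 6262455): z_contact = −10583.1 + 1650847.7 − 1639401.47 = 863.2 m.
Depth below ground = 981 − 863.2 = 118 m.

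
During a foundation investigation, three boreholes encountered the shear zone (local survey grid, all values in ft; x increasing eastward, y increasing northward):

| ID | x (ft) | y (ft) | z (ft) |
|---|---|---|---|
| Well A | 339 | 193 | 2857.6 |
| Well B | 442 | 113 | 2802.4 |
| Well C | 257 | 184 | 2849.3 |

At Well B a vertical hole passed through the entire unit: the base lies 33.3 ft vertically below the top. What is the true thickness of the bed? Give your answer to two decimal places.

Let the plane be z = a·x + b·y + c.
Well B−Well A: 103a − 80b = −55.2;  Well C−Well A: −82a − 9b = −8.3.
Solving gives a = 0.02233, b = 0.71875.
|∇z| = √(a²+b²) = 0.71910, so dip δ = arctan(0.71910) = 35.72°.
True thickness = vertical thickness × cos δ = 33.3 × cos 35.72° = 27.04 ft.

27.04 ft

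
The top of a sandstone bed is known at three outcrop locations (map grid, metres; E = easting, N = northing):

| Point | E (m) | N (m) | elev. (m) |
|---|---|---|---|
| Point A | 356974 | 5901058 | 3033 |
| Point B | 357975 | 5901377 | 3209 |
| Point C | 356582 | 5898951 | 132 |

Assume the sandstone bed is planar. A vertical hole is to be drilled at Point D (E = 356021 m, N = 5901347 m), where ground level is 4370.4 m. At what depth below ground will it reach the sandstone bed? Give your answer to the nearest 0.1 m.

658.1 m

Two edge vectors: Point A→Point B = (1001, 319, 176), Point A→Point C = (-392, -2107, -2901).
Normal n = (Point A→Point B) × (Point A→Point C) = (-554587, 2834909, -1984059).
So ∂z/∂E = −n_x/n_z = −0.279521426 and ∂z/∂N = −n_y/n_z = 1.428843094.
Intercept c from Point A: 3033 + 99781.88 − 8431685.97 = −8328871.09.
At (356021, 5901347): z_contact = −99515.50 + 8432098.91 − 8328871.09 = 3712.32 m.
Depth below ground = 4370.4 − 3712.32 = 658.1 m.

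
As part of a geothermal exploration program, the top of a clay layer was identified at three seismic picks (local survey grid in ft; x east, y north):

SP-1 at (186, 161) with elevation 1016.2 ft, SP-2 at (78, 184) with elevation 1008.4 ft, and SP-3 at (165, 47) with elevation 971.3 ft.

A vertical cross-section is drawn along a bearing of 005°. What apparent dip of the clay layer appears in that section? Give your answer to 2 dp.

Let the plane be z = a·x + b·y + c.
SP-2−SP-1: −108a + 23b = −7.8;  SP-3−SP-1: −21a − 114b = −44.9.
Solving gives a = 0.15021, b = 0.36619.
Unit vector along 005° is (sin 5°, cos 5°) = (0.0872, 0.9962).
Slope in that direction = a·(0.0872) + b·(0.9962) = 0.37789.
Apparent dip = arctan|0.37789| = 20.70° (true dip is 21.6°, so apparent ≤ true as expected).

20.70°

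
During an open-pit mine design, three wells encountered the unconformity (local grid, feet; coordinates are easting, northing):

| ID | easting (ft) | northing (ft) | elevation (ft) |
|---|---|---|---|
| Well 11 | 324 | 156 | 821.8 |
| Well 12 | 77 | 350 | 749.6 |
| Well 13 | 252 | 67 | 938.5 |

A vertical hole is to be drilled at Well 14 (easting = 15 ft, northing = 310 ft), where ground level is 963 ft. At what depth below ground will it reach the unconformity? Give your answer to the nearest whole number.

148 ft

Two edge vectors: Well 11→Well 12 = (-247, 194, -72.2), Well 11→Well 13 = (-72, -89, 116.7).
Normal n = (Well 11→Well 12) × (Well 11→Well 13) = (16214, 34023.3, 35951).
So ∂z/∂easting = −n_x/n_z = −0.45100 and ∂z/∂northing = −n_y/n_z = −0.94638.
Intercept c from Well 11: 821.8 + 146.12 + 147.64 = 1115.56.
At (15, 310): z_contact = −6.8 − 293.4 + 1115.56 = 815.4 ft.
Depth below ground = 963 − 815.4 = 148 ft.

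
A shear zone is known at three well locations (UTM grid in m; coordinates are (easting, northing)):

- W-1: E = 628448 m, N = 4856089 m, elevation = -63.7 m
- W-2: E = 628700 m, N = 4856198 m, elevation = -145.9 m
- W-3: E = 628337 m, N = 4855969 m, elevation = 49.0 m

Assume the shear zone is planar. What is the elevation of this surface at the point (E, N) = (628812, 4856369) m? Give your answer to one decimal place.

Two edge vectors: W-1→W-2 = (252, 109, -82.2), W-1→W-3 = (-111, -120, 112.7).
Normal n = (W-1→W-2) × (W-1→W-3) = (2420.3, -19276.2, -18141).
So ∂z/∂E = −n_x/n_z = 0.133416019 and ∂z/∂N = −n_y/n_z = −1.062576484.
Intercept c from W-1: -63.7 − 83845.03 + 5159965.98 = 5076057.25.
At (628812, 4856369): z = 83893.6 − 5160263.5 + 5076057.25 = -312.7 m.

-312.7 m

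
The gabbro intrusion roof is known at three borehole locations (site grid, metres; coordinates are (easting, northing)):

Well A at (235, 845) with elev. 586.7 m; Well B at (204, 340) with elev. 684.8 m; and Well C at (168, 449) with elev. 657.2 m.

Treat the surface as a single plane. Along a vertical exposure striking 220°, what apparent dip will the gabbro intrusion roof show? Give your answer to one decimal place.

Let the plane be z = a·E + b·N + c.
Well B−Well A: −31a − 505b = 98.1;  Well C−Well A: −67a − 396b = 70.5.
Solving gives a = 0.15052, b = −0.20350.
Unit vector along 220° is (sin 220°, cos 220°) = (-0.6428, -0.7660).
Slope in that direction = a·(-0.6428) + b·(-0.7660) = 0.05913.
Apparent dip = arctan|0.05913| = 3.4° (true dip is 14.2°, so apparent ≤ true as expected).

3.4°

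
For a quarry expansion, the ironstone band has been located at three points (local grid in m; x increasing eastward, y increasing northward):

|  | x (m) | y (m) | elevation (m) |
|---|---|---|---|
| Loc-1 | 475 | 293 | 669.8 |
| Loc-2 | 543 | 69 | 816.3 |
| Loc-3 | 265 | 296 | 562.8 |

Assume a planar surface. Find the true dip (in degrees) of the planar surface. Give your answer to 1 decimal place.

35.4°

Let the plane be z = a·x + b·y + c.
Loc-2−Loc-1: 68a − 224b = 146.5;  Loc-3−Loc-1: −210a + 3b = −107.
Solving gives a = 0.50236, b = −0.50152.
Gradient magnitude |∇z| = √(a² + b²) = √(0.25236 + 0.25152) = 0.70985.
True dip = arctan(0.70985) = 35.4°, dipping toward NW (azimuth ≈ 315°).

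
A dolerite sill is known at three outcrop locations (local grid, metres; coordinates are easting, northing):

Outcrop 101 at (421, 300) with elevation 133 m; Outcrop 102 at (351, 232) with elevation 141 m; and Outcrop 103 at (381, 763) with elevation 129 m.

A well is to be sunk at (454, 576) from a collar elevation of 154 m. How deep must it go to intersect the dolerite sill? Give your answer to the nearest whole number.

Let the plane be z = a·easting + b·northing + c.
Outcrop 102−Outcrop 101: −70a − 68b = 8;  Outcrop 103−Outcrop 101: −40a + 463b = −4.
Solving gives a = −0.09769, b = −0.01708.
Then c = 133 − a·421 − b·300 = 179.25.
At (454, 576): z_contact = −44.4 − 9.8 + 179.25 = 125.1 m.
Depth below ground = 154 − 125.1 = 29 m.

29 m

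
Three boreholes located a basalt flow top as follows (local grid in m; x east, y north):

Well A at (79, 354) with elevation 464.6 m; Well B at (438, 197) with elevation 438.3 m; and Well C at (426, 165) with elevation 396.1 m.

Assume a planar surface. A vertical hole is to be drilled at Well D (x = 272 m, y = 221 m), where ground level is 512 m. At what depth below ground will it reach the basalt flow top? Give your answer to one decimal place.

117.7 m

Two edge vectors: Well A→Well B = (359, -157, -26.3), Well A→Well C = (347, -189, -68.5).
Normal n = (Well A→Well B) × (Well A→Well C) = (5783.8, 15465.4, -13372).
So ∂z/∂x = −n_x/n_z = 0.43253 and ∂z/∂y = −n_y/n_z = 1.15655.
Intercept c from Well A: 464.6 − 34.17 − 409.42 = 21.01.
At (272, 221): z_contact = 117.65 + 255.60 + 21.01 = 394.26 m.
Depth below ground = 512 − 394.26 = 117.7 m.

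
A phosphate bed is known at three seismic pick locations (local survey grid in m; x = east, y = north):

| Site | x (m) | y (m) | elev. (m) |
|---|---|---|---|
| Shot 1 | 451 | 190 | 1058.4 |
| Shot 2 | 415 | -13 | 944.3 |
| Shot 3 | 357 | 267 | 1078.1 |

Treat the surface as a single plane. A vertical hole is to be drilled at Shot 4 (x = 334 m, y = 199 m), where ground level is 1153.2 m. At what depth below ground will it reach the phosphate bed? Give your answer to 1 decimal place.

115.7 m

Let the plane be z = a·x + b·y + c.
Shot 2−Shot 1: −36a − 203b = −114.1;  Shot 3−Shot 1: −94a + 77b = 19.7.
Solving gives a = 0.21903, b = 0.52323.
Then c = 1058.4 − a·451 − b·190 = 860.21.
At (334, 199): z_contact = 73.15 + 104.12 + 860.21 = 1037.48 m.
Depth below ground = 1153.2 − 1037.48 = 115.7 m.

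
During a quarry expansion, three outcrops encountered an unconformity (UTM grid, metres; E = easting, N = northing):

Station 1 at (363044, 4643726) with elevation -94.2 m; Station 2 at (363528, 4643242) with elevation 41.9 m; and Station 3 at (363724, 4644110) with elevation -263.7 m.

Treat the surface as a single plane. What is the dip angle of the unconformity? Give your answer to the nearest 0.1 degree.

19.0°

Let the plane be z = a·E + b·N + c.
Station 2−Station 1: 484a − 484b = 136.1;  Station 3−Station 1: 680a + 384b = −169.5.
Solving gives a = −0.05782, b = −0.33902.
Gradient magnitude |∇z| = √(a² + b²) = √(0.00334 + 0.11493) = 0.34391.
True dip = arctan(0.34391) = 19.0°, dipping toward N (azimuth ≈ 010°).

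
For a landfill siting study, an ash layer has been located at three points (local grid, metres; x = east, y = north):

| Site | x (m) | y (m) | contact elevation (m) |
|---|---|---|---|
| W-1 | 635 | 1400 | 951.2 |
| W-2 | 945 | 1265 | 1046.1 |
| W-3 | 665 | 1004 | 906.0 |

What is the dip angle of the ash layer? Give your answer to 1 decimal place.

Let the plane be z = a·x + b·y + c.
W-2−W-1: 310a − 135b = 94.9;  W-3−W-1: 30a − 396b = −45.2.
Solving gives a = 0.36798, b = 0.14202.
Gradient magnitude |∇z| = √(a² + b²) = √(0.13541 + 0.02017) = 0.39443.
True dip = arctan(0.39443) = 21.5°, dipping toward WSW (azimuth ≈ 249°).

21.5°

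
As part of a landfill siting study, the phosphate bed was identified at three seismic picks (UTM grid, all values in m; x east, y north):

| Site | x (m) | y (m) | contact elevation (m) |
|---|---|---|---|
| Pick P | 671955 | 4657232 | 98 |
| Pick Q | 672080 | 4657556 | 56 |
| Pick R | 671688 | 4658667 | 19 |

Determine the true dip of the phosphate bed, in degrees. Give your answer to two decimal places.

Two edge vectors: Pick P→Pick Q = (125, 324, -42), Pick P→Pick R = (-267, 1435, -79).
Normal n = (Pick P→Pick Q) × (Pick P→Pick R) = (34674, 21089, 265883).
So ∂z/∂x = −n_x/n_z = −0.13041 and ∂z/∂y = −n_y/n_z = −0.07932.
Gradient magnitude |∇z| = √(a² + b²) = √(0.01701 + 0.00629) = 0.15264.
True dip = arctan(0.15264) = 8.68°, dipping toward ENE (azimuth ≈ 059°).

8.68°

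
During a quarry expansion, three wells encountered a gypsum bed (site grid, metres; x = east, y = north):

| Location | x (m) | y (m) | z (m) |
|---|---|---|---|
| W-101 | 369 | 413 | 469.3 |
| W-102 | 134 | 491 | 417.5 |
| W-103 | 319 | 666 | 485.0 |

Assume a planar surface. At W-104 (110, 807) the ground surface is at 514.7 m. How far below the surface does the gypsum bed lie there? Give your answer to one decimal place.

67.7 m

Two edge vectors: W-101→W-102 = (-235, 78, -51.8), W-101→W-103 = (-50, 253, 15.7).
Normal n = (W-101→W-102) × (W-101→W-103) = (14330, 6279.5, -55555).
So ∂z/∂x = −n_x/n_z = 0.25794 and ∂z/∂y = −n_y/n_z = 0.11303.
Intercept c from W-101: 469.3 − 95.18 − 46.68 = 327.44.
At (110, 807): z_contact = 28.37 + 91.22 + 327.44 = 447.03 m.
Depth below ground = 514.7 − 447.03 = 67.7 m.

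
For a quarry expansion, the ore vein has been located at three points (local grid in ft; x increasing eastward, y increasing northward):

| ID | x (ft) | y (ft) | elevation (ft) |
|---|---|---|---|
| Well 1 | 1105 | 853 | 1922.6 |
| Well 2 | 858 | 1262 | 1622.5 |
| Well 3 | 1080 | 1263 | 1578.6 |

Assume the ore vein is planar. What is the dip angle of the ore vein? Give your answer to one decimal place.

41.1°

Let the plane be z = a·x + b·y + c.
Well 2−Well 1: −247a + 409b = −300.1;  Well 3−Well 1: −25a + 410b = −344.
Solving gives a = −0.19392, b = −0.85085.
Gradient magnitude |∇z| = √(a² + b²) = √(0.03760 + 0.72394) = 0.87267.
True dip = arctan(0.87267) = 41.1°, dipping toward NNE (azimuth ≈ 013°).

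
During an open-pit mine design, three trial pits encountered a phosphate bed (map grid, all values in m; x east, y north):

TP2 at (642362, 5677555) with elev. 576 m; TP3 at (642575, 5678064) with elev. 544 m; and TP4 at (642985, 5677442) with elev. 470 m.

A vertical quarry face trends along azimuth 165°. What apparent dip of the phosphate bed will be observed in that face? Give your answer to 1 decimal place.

2.9°

Let the plane be z = a·x + b·y + c.
TP3−TP2: 213a + 509b = −32;  TP4−TP2: 623a − 113b = −106.
Solving gives a = −0.16874, b = 0.00774.
Unit vector along 165° is (sin 165°, cos 165°) = (0.2588, -0.9659).
Slope in that direction = a·(0.2588) + b·(-0.9659) = −0.05115.
Apparent dip = arctan|0.05115| = 2.9° (true dip is 9.6°, so apparent ≤ true as expected).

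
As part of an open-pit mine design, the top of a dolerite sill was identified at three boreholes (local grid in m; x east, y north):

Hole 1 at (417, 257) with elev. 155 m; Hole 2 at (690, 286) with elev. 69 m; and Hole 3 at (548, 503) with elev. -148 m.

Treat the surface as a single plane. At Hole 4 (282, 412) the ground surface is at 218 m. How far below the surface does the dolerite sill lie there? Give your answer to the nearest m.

Two edge vectors: Hole 1→Hole 2 = (273, 29, -86), Hole 1→Hole 3 = (131, 246, -303).
Normal n = (Hole 1→Hole 2) × (Hole 1→Hole 3) = (12369, 71453, 63359).
So ∂z/∂x = −n_x/n_z = −0.19522 and ∂z/∂y = −n_y/n_z = −1.12775.
Intercept c from Hole 1: 155 + 81.41 + 289.83 = 526.24.
At (282, 412): z_contact = −55.1 − 464.6 + 526.24 = 6.6 m.
Depth below ground = 218 − 6.6 = 211 m.

211 m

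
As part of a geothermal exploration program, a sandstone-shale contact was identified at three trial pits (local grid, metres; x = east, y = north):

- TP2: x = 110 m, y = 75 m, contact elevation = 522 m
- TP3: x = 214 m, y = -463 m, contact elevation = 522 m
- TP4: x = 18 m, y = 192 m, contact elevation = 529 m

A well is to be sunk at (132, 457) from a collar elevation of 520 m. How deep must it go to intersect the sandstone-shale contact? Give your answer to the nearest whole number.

8 m

Two edge vectors: TP2→TP3 = (104, -538, 0), TP2→TP4 = (-92, 117, 7).
Normal n = (TP2→TP3) × (TP2→TP4) = (-3766, -728, -37328).
So ∂z/∂x = −n_x/n_z = −0.10089 and ∂z/∂y = −n_y/n_z = −0.01950.
Intercept c from TP2: 522 + 11.10 + 1.46 = 534.56.
At (132, 457): z_contact = −13.3 − 8.9 + 534.56 = 512.3 m.
Depth below ground = 520 − 512.3 = 8 m.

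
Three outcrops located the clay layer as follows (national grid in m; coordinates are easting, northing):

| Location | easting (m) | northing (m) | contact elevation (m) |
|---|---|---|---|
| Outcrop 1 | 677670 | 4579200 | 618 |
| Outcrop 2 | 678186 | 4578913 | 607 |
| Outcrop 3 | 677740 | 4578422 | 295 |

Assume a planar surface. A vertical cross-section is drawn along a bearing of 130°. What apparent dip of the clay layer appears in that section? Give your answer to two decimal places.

Two edge vectors: Outcrop 1→Outcrop 2 = (516, -287, -11), Outcrop 1→Outcrop 3 = (70, -778, -323).
Normal n = (Outcrop 1→Outcrop 2) × (Outcrop 1→Outcrop 3) = (84143, 165898, -381358).
So ∂z/∂easting = −n_x/n_z = 0.22064 and ∂z/∂northing = −n_y/n_z = 0.43502.
Unit vector along 130° is (sin 130°, cos 130°) = (0.7660, -0.6428).
Slope in that direction = a·(0.7660) + b·(-0.6428) = −0.11060.
Apparent dip = arctan|0.11060| = 6.31° (true dip is 26.0°, so apparent ≤ true as expected).

6.31°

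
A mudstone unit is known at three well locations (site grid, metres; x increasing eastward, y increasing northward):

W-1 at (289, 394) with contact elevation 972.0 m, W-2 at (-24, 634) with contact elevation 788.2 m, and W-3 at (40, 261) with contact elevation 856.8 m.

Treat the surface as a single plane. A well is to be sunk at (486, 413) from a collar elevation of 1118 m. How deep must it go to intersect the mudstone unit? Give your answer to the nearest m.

47 m

Two edge vectors: W-1→W-2 = (-313, 240, -183.8), W-1→W-3 = (-249, -133, -115.2).
Normal n = (W-1→W-2) × (W-1→W-3) = (-52093.4, 9708.6, 101389).
So ∂z/∂x = −n_x/n_z = 0.51380 and ∂z/∂y = −n_y/n_z = −0.09576.
Intercept c from W-1: 972 − 148.49 + 37.73 = 861.24.
At (486, 413): z_contact = 249.7 − 39.5 + 861.24 = 1071.4 m.
Depth below ground = 1118 − 1071.4 = 47 m.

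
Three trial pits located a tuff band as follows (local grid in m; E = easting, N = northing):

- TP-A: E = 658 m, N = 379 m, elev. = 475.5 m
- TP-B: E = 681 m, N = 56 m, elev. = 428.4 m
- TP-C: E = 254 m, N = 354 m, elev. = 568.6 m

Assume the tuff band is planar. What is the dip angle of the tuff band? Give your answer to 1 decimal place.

Two edge vectors: TP-A→TP-B = (23, -323, -47.1), TP-A→TP-C = (-404, -25, 93.1).
Normal n = (TP-A→TP-B) × (TP-A→TP-C) = (-31248.8, 16887.1, -131067).
So ∂z/∂E = −n_x/n_z = −0.23842 and ∂z/∂N = −n_y/n_z = 0.12884.
Gradient magnitude |∇z| = √(a² + b²) = √(0.05684 + 0.01660) = 0.27101.
True dip = arctan(0.27101) = 15.2°, dipping toward ESE (azimuth ≈ 118°).

15.2°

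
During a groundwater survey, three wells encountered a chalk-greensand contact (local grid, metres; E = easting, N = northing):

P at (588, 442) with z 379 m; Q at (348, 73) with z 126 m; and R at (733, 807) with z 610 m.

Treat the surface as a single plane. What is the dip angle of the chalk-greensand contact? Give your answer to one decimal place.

30.5°

Two edge vectors: P→Q = (-240, -369, -253), P→R = (145, 365, 231).
Normal n = (P→Q) × (P→R) = (7106, 18755, -34095).
So ∂z/∂E = −n_x/n_z = 0.20842 and ∂z/∂N = −n_y/n_z = 0.55008.
Gradient magnitude |∇z| = √(a² + b²) = √(0.04344 + 0.30259) = 0.58824.
True dip = arctan(0.58824) = 30.5°, dipping toward SSW (azimuth ≈ 201°).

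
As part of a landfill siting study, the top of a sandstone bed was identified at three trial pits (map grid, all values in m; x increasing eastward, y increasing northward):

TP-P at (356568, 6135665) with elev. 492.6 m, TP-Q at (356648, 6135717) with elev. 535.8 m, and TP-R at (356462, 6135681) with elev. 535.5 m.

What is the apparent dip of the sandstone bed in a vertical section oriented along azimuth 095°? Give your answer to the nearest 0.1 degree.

Let the plane be z = a·x + b·y + c.
TP-Q−TP-P: 80a + 52b = 43.2;  TP-R−TP-P: −106a + 16b = 42.9.
Solving gives a = −0.22668, b = 1.17951.
Unit vector along 095° is (sin 95°, cos 95°) = (0.9962, -0.0872).
Slope in that direction = a·(0.9962) + b·(-0.0872) = −0.32862.
Apparent dip = arctan|0.32862| = 18.2° (true dip is 50.2°, so apparent ≤ true as expected).

18.2°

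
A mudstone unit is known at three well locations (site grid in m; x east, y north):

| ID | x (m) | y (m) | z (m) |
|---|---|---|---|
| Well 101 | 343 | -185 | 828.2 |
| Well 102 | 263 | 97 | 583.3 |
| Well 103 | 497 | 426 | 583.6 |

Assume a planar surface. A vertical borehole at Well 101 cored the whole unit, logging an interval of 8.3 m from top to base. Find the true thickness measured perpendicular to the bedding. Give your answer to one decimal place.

5.7 m

Two edge vectors: Well 101→Well 102 = (-80, 282, -244.9), Well 101→Well 103 = (154, 611, -244.6).
Normal n = (Well 101→Well 102) × (Well 101→Well 103) = (80656.7, -57282.6, -92308).
So ∂z/∂x = −n_x/n_z = 0.87378 and ∂z/∂y = −n_y/n_z = −0.62056.
|∇z| = √(a²+b²) = 1.07172, so dip δ = arctan(1.07172) = 46.98°.
True thickness = vertical thickness × cos δ = 8.3 × cos 46.98° = 5.7 m.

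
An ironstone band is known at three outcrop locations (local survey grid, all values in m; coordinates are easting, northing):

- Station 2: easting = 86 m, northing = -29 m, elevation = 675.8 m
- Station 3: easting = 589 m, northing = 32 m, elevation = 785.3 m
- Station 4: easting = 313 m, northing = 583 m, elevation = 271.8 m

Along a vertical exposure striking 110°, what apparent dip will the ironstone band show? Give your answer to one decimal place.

29.2°

Two edge vectors: Station 2→Station 3 = (503, 61, 109.5), Station 2→Station 4 = (227, 612, -404).
Normal n = (Station 2→Station 3) × (Station 2→Station 4) = (-91658, 228068.5, 293989).
So ∂z/∂easting = −n_x/n_z = 0.31177 and ∂z/∂northing = −n_y/n_z = −0.77577.
Unit vector along 110° is (sin 110°, cos 110°) = (0.9397, -0.3420).
Slope in that direction = a·(0.9397) + b·(-0.3420) = 0.55830.
Apparent dip = arctan|0.55830| = 29.2° (true dip is 39.9°, so apparent ≤ true as expected).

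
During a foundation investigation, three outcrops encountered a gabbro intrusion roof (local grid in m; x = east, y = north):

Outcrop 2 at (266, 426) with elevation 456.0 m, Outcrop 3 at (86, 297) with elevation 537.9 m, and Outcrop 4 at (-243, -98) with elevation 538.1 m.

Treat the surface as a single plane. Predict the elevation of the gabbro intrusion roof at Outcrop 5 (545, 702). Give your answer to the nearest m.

Two edge vectors: Outcrop 2→Outcrop 3 = (-180, -129, 81.9), Outcrop 2→Outcrop 4 = (-509, -524, 82.1).
Normal n = (Outcrop 2→Outcrop 3) × (Outcrop 2→Outcrop 4) = (32324.7, -26909.1, 28659).
So ∂z/∂x = −n_x/n_z = −1.12791 and ∂z/∂y = −n_y/n_z = 0.93894.
Intercept c from Outcrop 2: 456 + 300.02 − 399.99 = 356.03.
At (545, 702): z = −614.7 + 659.1 + 356.03 = 400.5 m.

400 m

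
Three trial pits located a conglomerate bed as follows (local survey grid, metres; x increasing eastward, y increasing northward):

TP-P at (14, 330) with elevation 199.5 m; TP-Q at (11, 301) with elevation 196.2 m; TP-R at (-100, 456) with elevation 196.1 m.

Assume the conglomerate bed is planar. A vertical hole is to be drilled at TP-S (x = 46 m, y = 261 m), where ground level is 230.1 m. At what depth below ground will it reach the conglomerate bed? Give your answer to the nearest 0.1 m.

Let the plane be z = a·x + b·y + c.
TP-Q−TP-P: −3a − 29b = −3.3;  TP-R−TP-P: −114a + 126b = −3.4.
Solving gives a = 0.13963, b = 0.09935.
Then c = 199.5 − a·14 − b·330 = 164.76.
At (46, 261): z_contact = 6.42 + 25.93 + 164.76 = 197.11 m.
Depth below ground = 230.1 − 197.11 = 33.0 m.

33.0 m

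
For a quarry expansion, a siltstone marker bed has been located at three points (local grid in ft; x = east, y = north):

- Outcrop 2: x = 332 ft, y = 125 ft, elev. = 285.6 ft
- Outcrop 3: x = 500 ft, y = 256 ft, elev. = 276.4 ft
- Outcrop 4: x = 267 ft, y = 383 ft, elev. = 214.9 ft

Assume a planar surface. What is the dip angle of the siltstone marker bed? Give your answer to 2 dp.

15.37°

Let the plane be z = a·x + b·y + c.
Outcrop 3−Outcrop 2: 168a + 131b = −9.2;  Outcrop 4−Outcrop 2: −65a + 258b = −70.7.
Solving gives a = 0.13282, b = −0.24057.
Gradient magnitude |∇z| = √(a² + b²) = √(0.01764 + 0.05787) = 0.27480.
True dip = arctan(0.27480) = 15.37°, dipping toward NNW (azimuth ≈ 331°).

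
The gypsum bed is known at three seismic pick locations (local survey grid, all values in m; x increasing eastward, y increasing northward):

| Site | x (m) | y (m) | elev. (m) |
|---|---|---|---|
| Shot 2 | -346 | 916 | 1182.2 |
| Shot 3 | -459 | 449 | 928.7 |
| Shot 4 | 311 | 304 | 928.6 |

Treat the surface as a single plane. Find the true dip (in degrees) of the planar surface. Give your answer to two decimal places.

27.85°

Two edge vectors: Shot 2→Shot 3 = (-113, -467, -253.5), Shot 2→Shot 4 = (657, -612, -253.6).
Normal n = (Shot 2→Shot 3) × (Shot 2→Shot 4) = (-36710.8, -195206.3, 375975).
So ∂z/∂x = −n_x/n_z = 0.09764 and ∂z/∂y = −n_y/n_z = 0.51920.
Gradient magnitude |∇z| = √(a² + b²) = √(0.00953 + 0.26957) = 0.52830.
True dip = arctan(0.52830) = 27.85°, dipping toward S (azimuth ≈ 191°).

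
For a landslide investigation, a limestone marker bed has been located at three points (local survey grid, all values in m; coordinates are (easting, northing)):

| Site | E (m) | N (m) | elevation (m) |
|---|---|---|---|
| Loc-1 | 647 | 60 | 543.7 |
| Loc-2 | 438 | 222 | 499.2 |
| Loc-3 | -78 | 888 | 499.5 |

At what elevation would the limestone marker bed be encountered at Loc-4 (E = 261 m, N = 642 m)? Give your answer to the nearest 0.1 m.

578.6 m

Two edge vectors: Loc-1→Loc-2 = (-209, 162, -44.5), Loc-1→Loc-3 = (-725, 828, -44.2).
Normal n = (Loc-1→Loc-2) × (Loc-1→Loc-3) = (29685.6, 23024.7, -55602).
So ∂z/∂E = −n_x/n_z = 0.53389 and ∂z/∂N = −n_y/n_z = 0.41410.
Intercept c from Loc-1: 543.7 − 345.43 − 24.85 = 173.42.
At (261, 642): z = 139.3 + 265.9 + 173.42 = 578.6 m.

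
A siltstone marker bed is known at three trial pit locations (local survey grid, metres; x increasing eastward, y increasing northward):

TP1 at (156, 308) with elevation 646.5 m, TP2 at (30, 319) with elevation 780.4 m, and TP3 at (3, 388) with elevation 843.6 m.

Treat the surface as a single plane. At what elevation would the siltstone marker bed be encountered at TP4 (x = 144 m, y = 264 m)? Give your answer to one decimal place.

635.9 m

Two edge vectors: TP1→TP2 = (-126, 11, 133.9), TP1→TP3 = (-153, 80, 197.1).
Normal n = (TP1→TP2) × (TP1→TP3) = (-8543.9, 4347.9, -8397).
So ∂z/∂x = −n_x/n_z = −1.01749 and ∂z/∂y = −n_y/n_z = 0.51779.
Intercept c from TP1: 646.5 + 158.73 − 159.48 = 645.75.
At (144, 264): z = −146.5 + 136.7 + 645.75 = 635.9 m.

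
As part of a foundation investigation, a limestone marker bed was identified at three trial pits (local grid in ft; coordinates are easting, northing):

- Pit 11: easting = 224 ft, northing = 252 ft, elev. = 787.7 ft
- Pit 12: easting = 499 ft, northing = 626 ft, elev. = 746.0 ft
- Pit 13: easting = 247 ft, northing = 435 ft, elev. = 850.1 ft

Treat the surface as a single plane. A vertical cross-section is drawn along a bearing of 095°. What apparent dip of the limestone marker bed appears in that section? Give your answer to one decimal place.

Two edge vectors: Pit 11→Pit 12 = (275, 374, -41.7), Pit 11→Pit 13 = (23, 183, 62.4).
Normal n = (Pit 11→Pit 12) × (Pit 11→Pit 13) = (30968.7, -18119.1, 41723).
So ∂z/∂easting = −n_x/n_z = −0.74225 and ∂z/∂northing = −n_y/n_z = 0.43427.
Unit vector along 095° is (sin 95°, cos 95°) = (0.9962, -0.0872).
Slope in that direction = a·(0.9962) + b·(-0.0872) = −0.77727.
Apparent dip = arctan|0.77727| = 37.9° (true dip is 40.7°, so apparent ≤ true as expected).

37.9°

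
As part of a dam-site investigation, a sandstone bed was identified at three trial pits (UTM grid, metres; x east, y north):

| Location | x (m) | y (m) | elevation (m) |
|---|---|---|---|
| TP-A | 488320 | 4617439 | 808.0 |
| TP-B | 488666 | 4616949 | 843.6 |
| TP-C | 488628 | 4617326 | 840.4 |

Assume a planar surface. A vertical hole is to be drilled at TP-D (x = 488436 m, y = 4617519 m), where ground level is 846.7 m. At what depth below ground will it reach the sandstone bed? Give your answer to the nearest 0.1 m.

Let the plane be z = a·x + b·y + c.
TP-B−TP-A: 346a − 490b = 35.6;  TP-C−TP-A: 308a − 113b = 32.4.
Solving gives a = 0.106000608, b = 0.002196348.
Then c = 808 − a·488320 − b·4617439 = −61095.72.
At (488436, 4617519): z_contact = 51774.51 + 10141.68 − 61095.72 = 820.47 m.
Depth below ground = 846.7 − 820.47 = 26.2 m.

26.2 m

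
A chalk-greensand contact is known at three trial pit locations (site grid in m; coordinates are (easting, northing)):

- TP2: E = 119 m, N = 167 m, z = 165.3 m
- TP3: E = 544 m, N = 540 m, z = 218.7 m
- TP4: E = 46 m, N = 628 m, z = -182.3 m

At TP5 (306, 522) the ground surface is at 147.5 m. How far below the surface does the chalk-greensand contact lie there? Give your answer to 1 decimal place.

Two edge vectors: TP2→TP3 = (425, 373, 53.4), TP2→TP4 = (-73, 461, -347.6).
Normal n = (TP2→TP3) × (TP2→TP4) = (-154272.2, 143831.8, 223154).
So ∂z/∂E = −n_x/n_z = 0.69133 and ∂z/∂N = −n_y/n_z = −0.64454.
Intercept c from TP2: 165.3 − 82.27 + 107.64 = 190.67.
At (306, 522): z_contact = 211.55 − 336.45 + 190.67 = 65.77 m.
Depth below ground = 147.5 − 65.77 = 81.7 m.

81.7 m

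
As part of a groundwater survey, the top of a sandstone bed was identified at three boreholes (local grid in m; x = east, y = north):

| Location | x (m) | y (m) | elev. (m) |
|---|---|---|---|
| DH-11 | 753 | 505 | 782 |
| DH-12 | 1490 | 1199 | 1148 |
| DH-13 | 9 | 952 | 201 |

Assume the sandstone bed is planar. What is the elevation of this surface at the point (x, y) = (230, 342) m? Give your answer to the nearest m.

Let the plane be z = a·x + b·y + c.
DH-12−DH-11: 737a + 694b = 366;  DH-13−DH-11: −744a + 447b = −581.
Solving gives a = 0.67017, b = −0.18432.
Then c = 782 − a·753 − b·505 = 370.44.
At (230, 342): z = 154.1 − 63.0 + 370.44 = 461.5 m.

462 m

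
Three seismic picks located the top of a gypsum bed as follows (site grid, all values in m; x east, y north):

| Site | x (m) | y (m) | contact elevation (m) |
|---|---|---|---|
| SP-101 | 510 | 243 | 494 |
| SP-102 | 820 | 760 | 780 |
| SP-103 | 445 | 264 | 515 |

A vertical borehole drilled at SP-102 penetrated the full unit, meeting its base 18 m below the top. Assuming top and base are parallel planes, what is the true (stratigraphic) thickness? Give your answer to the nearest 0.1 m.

Two edge vectors: SP-101→SP-102 = (310, 517, 286), SP-101→SP-103 = (-65, 21, 21).
Normal n = (SP-101→SP-102) × (SP-101→SP-103) = (4851, -25100, 40115).
So ∂z/∂x = −n_x/n_z = −0.12093 and ∂z/∂y = −n_y/n_z = 0.62570.
|∇z| = √(a²+b²) = 0.63728, so dip δ = arctan(0.63728) = 32.51°.
True thickness = vertical thickness × cos δ = 18 × cos 32.51° = 15.2 m.

15.2 m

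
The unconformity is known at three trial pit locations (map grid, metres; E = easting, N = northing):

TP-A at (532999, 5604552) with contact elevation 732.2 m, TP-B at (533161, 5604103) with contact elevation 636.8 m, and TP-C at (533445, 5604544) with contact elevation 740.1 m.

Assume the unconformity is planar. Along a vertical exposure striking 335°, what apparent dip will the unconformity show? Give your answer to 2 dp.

Let the plane be z = a·E + b·N + c.
TP-B−TP-A: 162a − 449b = −95.4;  TP-C−TP-A: 446a − 8b = 7.9.
Solving gives a = 0.02166, b = 0.22029.
Unit vector along 335° is (sin 335°, cos 335°) = (-0.4226, 0.9063).
Slope in that direction = a·(-0.4226) + b·(0.9063) = 0.19049.
Apparent dip = arctan|0.19049| = 10.79° (true dip is 12.5°, so apparent ≤ true as expected).

10.79°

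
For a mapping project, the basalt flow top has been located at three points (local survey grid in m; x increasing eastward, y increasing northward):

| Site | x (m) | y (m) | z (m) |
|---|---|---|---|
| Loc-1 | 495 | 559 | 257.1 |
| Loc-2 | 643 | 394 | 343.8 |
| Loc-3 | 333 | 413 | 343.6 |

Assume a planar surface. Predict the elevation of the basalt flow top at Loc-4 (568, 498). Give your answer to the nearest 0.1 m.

288.5 m

Let the plane be z = a·x + b·y + c.
Loc-2−Loc-1: 148a − 165b = 86.7;  Loc-3−Loc-1: −162a − 146b = 86.5.
Solving gives a = −0.03340, b = −0.55541.
Then c = 257.1 − a·495 − b·559 = 584.11.
At (568, 498): z = −19.0 − 276.6 + 584.11 = 288.5 m.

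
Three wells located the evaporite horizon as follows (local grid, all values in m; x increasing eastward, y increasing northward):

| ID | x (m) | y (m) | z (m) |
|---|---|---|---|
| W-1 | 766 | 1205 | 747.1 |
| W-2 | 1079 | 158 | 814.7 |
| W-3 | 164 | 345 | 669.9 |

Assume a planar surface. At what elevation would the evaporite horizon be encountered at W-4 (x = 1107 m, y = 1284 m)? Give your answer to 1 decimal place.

798.3 m

Let the plane be z = a·x + b·y + c.
W-2−W-1: 313a − 1047b = 67.6;  W-3−W-1: −602a − 860b = −77.2.
Solving gives a = 0.154495, b = −0.018379.
Then c = 747.1 − a·766 − b·1205 = 650.90.
At (1107, 1284): z = 171.0 − 23.6 + 650.90 = 798.3 m.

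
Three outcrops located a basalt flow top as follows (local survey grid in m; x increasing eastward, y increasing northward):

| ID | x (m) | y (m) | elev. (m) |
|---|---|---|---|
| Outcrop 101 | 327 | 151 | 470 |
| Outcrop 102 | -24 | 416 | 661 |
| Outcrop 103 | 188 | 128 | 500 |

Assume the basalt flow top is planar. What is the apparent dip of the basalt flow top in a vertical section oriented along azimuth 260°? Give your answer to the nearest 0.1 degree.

Let the plane be z = a·x + b·y + c.
Outcrop 102−Outcrop 101: −351a + 265b = 191;  Outcrop 103−Outcrop 101: −139a − 23b = 30.
Solving gives a = −0.27485, b = 0.35671.
Unit vector along 260° is (sin 260°, cos 260°) = (-0.9848, -0.1736).
Slope in that direction = a·(-0.9848) + b·(-0.1736) = 0.20873.
Apparent dip = arctan|0.20873| = 11.8° (true dip is 24.2°, so apparent ≤ true as expected).

11.8°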